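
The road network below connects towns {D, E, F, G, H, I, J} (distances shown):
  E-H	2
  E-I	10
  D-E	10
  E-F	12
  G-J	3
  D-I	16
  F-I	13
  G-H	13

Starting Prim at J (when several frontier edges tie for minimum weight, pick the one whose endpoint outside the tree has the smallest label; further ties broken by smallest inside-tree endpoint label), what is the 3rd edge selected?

Prim's algorithm from J:
Step 1: frontier [G-J 3] → take G-J (3); add G.
Step 2: frontier [G-H 13] → take G-H (13); add H.
Step 3: frontier [E-H 2] → take E-H (2); add E.
Step 4: frontier [D-E 10, E-I 10, E-F 12] → take D-E (10); add D.
Step 5: frontier [D-I 16, E-I 10, E-F 12] → take E-I (10); add I.
Step 6: frontier [E-F 12, F-I 13] → take E-F (12); add F.
The 3rd edge added is E-H.

E-H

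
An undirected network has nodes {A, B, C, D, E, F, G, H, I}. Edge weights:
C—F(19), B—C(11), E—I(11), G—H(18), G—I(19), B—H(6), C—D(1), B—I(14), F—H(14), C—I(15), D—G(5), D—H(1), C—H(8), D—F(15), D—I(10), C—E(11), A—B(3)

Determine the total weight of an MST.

Kruskal: consider edges lightest-first.
C—D (1): add — endpoints in different components.
D—H (1): add — endpoints in different components.
A—B (3): add — endpoints in different components.
D—G (5): add — endpoints in different components.
B—H (6): add — endpoints in different components.
C—H (8): skip — C and H already connected.
D—I (10): add — endpoints in different components.
B—C (11): skip — B and C already connected.
C—E (11): add — endpoints in different components.
E—I (11): skip — E and I already connected.
B—I (14): skip — B and I already connected.
F—H (14): add — endpoints in different components.
MST edges: C—D, D—H, A—B, D—G, B—H, D—I, C—E, F—H; total weight 1+1+3+5+6+10+11+14 = 51.

51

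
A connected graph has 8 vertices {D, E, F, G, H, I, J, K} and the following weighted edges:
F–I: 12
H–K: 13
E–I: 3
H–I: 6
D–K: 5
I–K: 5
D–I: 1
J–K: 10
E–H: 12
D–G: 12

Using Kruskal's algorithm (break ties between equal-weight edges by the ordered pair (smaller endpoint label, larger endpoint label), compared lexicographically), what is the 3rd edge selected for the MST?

Kruskal: consider edges lightest-first.
D–I (1): add — endpoints in different components.
E–I (3): add — endpoints in different components.
D–K (5): add — endpoints in different components.
I–K (5): skip — I and K already connected.
H–I (6): add — endpoints in different components.
J–K (10): add — endpoints in different components.
D–G (12): add — endpoints in different components.
E–H (12): skip — E and H already connected.
F–I (12): add — endpoints in different components.
The 3rd edge added is D–K.

D-K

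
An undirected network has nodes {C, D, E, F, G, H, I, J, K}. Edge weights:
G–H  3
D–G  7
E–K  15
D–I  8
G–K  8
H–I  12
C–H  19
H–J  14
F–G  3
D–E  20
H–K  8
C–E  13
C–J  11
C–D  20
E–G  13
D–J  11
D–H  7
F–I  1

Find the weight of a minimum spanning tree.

Kruskal's algorithm — process edges by increasing weight (ties by edge label):
F–I (1): add — endpoints in different components.
F–G (3): add — endpoints in different components.
G–H (3): add — endpoints in different components.
D–G (7): add — endpoints in different components.
D–H (7): skip — D and H already connected.
D–I (8): skip — D and I already connected.
G–K (8): add — endpoints in different components.
H–K (8): skip — H and K already connected.
C–J (11): add — endpoints in different components.
D–J (11): add — endpoints in different components.
H–I (12): skip — H and I already connected.
C–E (13): add — endpoints in different components.
MST edges: F–I, F–G, G–H, D–G, G–K, C–J, D–J, C–E; total weight 1+3+3+7+8+11+11+13 = 57.

57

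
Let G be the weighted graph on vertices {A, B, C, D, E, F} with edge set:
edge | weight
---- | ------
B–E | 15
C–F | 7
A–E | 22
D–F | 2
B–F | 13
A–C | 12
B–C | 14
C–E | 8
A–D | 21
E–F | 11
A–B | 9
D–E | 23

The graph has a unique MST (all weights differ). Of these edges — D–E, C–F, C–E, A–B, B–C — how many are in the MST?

Sort edges by weight, then run Kruskal:
D–F (2): add — endpoints in different components.
C–F (7): add — endpoints in different components.
C–E (8): add — endpoints in different components.
A–B (9): add — endpoints in different components.
E–F (11): skip — E and F already connected.
A–C (12): add — endpoints in different components.
MST edge set: {D–F, C–F, C–E, A–B, A–C}.
Of the listed edges, {C–F, C–E, A–B} are in the MST → 3.

3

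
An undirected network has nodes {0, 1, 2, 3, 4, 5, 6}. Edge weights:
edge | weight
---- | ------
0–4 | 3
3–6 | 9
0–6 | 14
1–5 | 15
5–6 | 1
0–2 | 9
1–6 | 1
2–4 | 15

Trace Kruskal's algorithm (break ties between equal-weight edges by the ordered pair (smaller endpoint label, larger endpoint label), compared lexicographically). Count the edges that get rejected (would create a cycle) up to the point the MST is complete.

0

Kruskal: consider edges lightest-first.
1–6 (1): add — endpoints in different components.
5–6 (1): add — endpoints in different components.
0–4 (3): add — endpoints in different components.
0–2 (9): add — endpoints in different components.
3–6 (9): add — endpoints in different components.
0–6 (14): add — endpoints in different components.
Edges rejected before the tree was complete: 0.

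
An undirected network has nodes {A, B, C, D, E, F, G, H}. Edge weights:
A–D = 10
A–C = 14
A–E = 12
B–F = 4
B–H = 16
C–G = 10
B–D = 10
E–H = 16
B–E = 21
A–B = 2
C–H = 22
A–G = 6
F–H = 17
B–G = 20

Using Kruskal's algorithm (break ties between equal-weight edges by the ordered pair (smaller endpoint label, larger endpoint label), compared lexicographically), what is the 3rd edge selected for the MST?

Kruskal's algorithm — process edges by increasing weight (ties by edge label):
A–B (2): add — endpoints in different components.
B–F (4): add — endpoints in different components.
A–G (6): add — endpoints in different components.
A–D (10): add — endpoints in different components.
B–D (10): skip — B and D already connected.
C–G (10): add — endpoints in different components.
A–E (12): add — endpoints in different components.
A–C (14): skip — A and C already connected.
B–H (16): add — endpoints in different components.
The 3rd edge added is A–G.

A-G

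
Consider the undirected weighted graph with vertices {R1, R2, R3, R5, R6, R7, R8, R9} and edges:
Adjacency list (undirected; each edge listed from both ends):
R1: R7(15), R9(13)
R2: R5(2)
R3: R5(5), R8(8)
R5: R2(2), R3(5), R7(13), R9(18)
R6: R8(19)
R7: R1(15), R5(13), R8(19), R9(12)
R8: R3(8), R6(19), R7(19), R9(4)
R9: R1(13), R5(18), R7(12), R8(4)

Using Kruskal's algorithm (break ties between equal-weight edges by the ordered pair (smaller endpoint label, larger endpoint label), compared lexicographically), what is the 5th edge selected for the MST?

Sort edges by weight, then run Kruskal:
R2—R5 (2): add — endpoints in different components.
R8—R9 (4): add — endpoints in different components.
R3—R5 (5): add — endpoints in different components.
R3—R8 (8): add — endpoints in different components.
R7—R9 (12): add — endpoints in different components.
R1—R9 (13): add — endpoints in different components.
R5—R7 (13): skip — R5 and R7 already connected.
R1—R7 (15): skip — R7 and R1 already connected.
R5—R9 (18): skip — R9 and R5 already connected.
R6—R8 (19): add — endpoints in different components.
The 5th edge added is R7—R9.

R7-R9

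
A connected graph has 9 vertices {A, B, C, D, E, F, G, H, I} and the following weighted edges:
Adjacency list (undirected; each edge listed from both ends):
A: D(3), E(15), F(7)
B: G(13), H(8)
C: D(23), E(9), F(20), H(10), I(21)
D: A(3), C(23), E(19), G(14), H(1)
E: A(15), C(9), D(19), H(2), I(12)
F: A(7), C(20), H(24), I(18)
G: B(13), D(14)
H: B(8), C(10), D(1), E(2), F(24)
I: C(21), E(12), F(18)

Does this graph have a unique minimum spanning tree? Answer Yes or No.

Kruskal's algorithm — process edges by increasing weight (ties by edge label):
D–H (1): add — endpoints in different components.
E–H (2): add — endpoints in different components.
A–D (3): add — endpoints in different components.
A–F (7): add — endpoints in different components.
B–H (8): add — endpoints in different components.
C–E (9): add — endpoints in different components.
C–H (10): skip — C and H already connected.
E–I (12): add — endpoints in different components.
B–G (13): add — endpoints in different components.
Every non-tree edge has weight strictly greater than the heaviest edge on the tree path between its endpoints, so the MST is unique.

Yes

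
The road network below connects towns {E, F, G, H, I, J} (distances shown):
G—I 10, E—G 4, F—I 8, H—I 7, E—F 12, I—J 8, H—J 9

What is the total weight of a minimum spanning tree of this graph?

Sort edges by weight, then run Kruskal:
E—G (4): add. Components now {E,G} {F} {H} {I} {J}
H—I (7): add. Components now {E,G} {F} {H,I} {J}
F—I (8): add. Components now {E,G} {F,H,I} {J}
I—J (8): add. Components now {E,G} {F,H,I,J}
H—J (9): skip — H and J already connected.
G—I (10): add. Components now {E,F,G,H,I,J}
MST edges: E—G, H—I, F—I, I—J, G—I; total weight 4+7+8+8+10 = 37.

37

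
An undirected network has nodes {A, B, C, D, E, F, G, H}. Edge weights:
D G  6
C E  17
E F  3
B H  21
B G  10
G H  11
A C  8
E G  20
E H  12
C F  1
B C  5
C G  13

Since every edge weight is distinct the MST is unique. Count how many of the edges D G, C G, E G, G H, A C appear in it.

Kruskal's algorithm — process edges by increasing weight (ties by edge label):
C F (1): add — endpoints in different components.
E F (3): add — endpoints in different components.
B C (5): add — endpoints in different components.
D G (6): add — endpoints in different components.
A C (8): add — endpoints in different components.
B G (10): add — endpoints in different components.
G H (11): add — endpoints in different components.
MST edge set: {C F, E F, B C, D G, A C, B G, G H}.
Of the listed edges, {D G, G H, A C} are in the MST → 3.

3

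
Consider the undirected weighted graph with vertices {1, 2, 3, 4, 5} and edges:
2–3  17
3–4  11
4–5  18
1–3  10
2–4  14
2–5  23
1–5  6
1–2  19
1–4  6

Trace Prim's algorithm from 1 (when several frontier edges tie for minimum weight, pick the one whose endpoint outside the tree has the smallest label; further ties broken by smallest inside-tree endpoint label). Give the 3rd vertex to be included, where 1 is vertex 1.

5

Prim, starting at 1.
Step 1: frontier [1–4 6, 1–5 6, 1–3 10, 1–2 19] → take 1–4 (6); add 4.
Step 2: frontier [1–5 6, 1–3 10, 1–2 19, 3–4 11, 2–4 14, 4–5 18] → take 1–5 (6); add 5.
Step 3: frontier [1–3 10, 1–2 19, 3–4 11, 2–4 14, 2–5 23] → take 1–3 (10); add 3.
Step 4: frontier [1–2 19, 2–3 17, 2–4 14, 2–5 23] → take 2–4 (14); add 2.
Vertex order: 1, 4, 5, 3, 2. The 3rd vertex is 5.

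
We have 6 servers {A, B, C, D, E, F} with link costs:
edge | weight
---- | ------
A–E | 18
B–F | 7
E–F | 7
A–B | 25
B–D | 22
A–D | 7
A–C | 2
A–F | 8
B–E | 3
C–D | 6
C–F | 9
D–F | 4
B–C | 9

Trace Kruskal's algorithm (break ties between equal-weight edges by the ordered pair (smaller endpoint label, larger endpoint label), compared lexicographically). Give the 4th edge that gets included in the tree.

C-D

Kruskal's algorithm — process edges by increasing weight (ties by edge label):
A–C (2): add. Components now {A,C} {B} {D} {E} {F}
B–E (3): add. Components now {A,C} {B,E} {D} {F}
D–F (4): add. Components now {A,C} {B,E} {D,F}
C–D (6): add. Components now {A,C,D,F} {B,E}
A–D (7): skip — A and D already connected.
B–F (7): add. Components now {A,B,C,D,E,F}
The 4th edge added is C–D.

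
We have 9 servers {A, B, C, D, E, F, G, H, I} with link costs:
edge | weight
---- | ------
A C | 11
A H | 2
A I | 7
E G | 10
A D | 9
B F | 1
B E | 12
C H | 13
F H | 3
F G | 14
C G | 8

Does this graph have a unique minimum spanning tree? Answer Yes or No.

Kruskal's algorithm — process edges by increasing weight (ties by edge label):
B F (1): add — endpoints in different components.
A H (2): add — endpoints in different components.
F H (3): add — endpoints in different components.
A I (7): add — endpoints in different components.
C G (8): add — endpoints in different components.
A D (9): add — endpoints in different components.
E G (10): add — endpoints in different components.
A C (11): add — endpoints in different components.
Every non-tree edge has weight strictly greater than the heaviest edge on the tree path between its endpoints, so the MST is unique.

Yes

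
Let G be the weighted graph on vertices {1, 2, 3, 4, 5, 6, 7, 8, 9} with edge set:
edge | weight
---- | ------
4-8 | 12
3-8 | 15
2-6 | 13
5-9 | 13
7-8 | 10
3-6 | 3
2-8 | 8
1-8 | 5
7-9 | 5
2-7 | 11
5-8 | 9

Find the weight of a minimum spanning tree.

65

Sort edges by weight, then run Kruskal:
3-6 (3): add — endpoints in different components.
1-8 (5): add — endpoints in different components.
7-9 (5): add — endpoints in different components.
2-8 (8): add — endpoints in different components.
5-8 (9): add — endpoints in different components.
7-8 (10): add — endpoints in different components.
2-7 (11): skip — 2 and 7 already connected.
4-8 (12): add — endpoints in different components.
2-6 (13): add — endpoints in different components.
MST edges: 3-6, 1-8, 7-9, 2-8, 5-8, 7-8, 4-8, 2-6; total weight 3+5+5+8+9+10+12+13 = 65.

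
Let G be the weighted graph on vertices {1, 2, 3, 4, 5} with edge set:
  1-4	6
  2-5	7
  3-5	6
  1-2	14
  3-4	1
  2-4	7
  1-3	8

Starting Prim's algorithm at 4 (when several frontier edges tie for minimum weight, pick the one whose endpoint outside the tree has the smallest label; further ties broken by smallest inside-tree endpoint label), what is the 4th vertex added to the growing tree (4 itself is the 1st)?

5

Grow the tree from 4 using Prim:
Step 1: cheapest edge leaving the tree is 3-4 (1); add 3.
Step 2: cheapest edge leaving the tree is 1-4 (6); add 1.
Step 3: cheapest edge leaving the tree is 3-5 (6); add 5.
Step 4: cheapest edge leaving the tree is 2-4 (7); add 2.
Vertex order: 4, 3, 1, 5, 2. The 4th vertex is 5.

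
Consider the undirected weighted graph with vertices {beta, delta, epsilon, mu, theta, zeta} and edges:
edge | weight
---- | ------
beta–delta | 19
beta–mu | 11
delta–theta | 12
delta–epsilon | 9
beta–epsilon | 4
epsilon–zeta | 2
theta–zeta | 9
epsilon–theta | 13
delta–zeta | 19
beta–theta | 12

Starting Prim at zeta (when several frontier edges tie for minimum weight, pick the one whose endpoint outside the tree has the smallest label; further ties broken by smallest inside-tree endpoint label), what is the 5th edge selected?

beta-mu

Grow the tree from zeta using Prim:
Step 1: cheapest edge leaving the tree is epsilon–zeta (2); add epsilon.
Step 2: cheapest edge leaving the tree is beta–epsilon (4); add beta.
Step 3: cheapest edge leaving the tree is delta–epsilon (9); add delta.
Step 4: cheapest edge leaving the tree is theta–zeta (9); add theta.
Step 5: cheapest edge leaving the tree is beta–mu (11); add mu.
The 5th edge added is beta–mu.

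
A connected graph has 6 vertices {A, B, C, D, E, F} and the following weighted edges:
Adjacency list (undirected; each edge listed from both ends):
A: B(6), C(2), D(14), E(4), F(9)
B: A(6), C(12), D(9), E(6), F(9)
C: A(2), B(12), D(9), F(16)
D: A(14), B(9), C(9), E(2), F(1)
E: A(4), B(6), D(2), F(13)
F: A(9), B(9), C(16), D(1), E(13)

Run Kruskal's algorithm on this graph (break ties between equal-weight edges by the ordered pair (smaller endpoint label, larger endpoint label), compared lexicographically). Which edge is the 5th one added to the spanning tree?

A-B

Kruskal's algorithm — process edges by increasing weight (ties by edge label):
D-F (1): add. Components now {A} {B} {C} {D,F} {E}
A-C (2): add. Components now {A,C} {B} {D,F} {E}
D-E (2): add. Components now {A,C} {B} {D,E,F}
A-E (4): add. Components now {A,C,D,E,F} {B}
A-B (6): add. Components now {A,B,C,D,E,F}
The 5th edge added is A-B.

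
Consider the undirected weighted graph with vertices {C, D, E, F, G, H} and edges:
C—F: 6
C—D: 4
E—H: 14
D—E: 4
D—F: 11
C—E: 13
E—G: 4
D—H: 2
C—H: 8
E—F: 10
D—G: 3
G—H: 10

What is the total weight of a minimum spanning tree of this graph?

19

Prim, starting at G.
Step 1: cheapest edge leaving the tree is D—G (3); add D.
Step 2: cheapest edge leaving the tree is D—H (2); add H.
Step 3: cheapest edge leaving the tree is C—D (4); add C.
Step 4: cheapest edge leaving the tree is D—E (4); add E.
Step 5: cheapest edge leaving the tree is C—F (6); add F.
MST edges: D—G, D—H, C—D, D—E, C—F; total weight 3+2+4+4+6 = 19.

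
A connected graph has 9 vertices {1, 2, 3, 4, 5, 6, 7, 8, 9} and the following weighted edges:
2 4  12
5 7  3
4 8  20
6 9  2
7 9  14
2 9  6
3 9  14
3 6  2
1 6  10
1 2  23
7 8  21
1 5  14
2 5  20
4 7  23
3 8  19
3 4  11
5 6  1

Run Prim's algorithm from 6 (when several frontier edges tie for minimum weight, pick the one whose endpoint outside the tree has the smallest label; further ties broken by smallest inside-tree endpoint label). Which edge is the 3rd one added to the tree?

6-9

Prim's algorithm from 6:
Step 1: cheapest edge leaving the tree is 5 6 (1); add 5.
Step 2: cheapest edge leaving the tree is 3 6 (2); add 3.
Step 3: cheapest edge leaving the tree is 6 9 (2); add 9.
Step 4: cheapest edge leaving the tree is 5 7 (3); add 7.
Step 5: cheapest edge leaving the tree is 2 9 (6); add 2.
Step 6: cheapest edge leaving the tree is 1 6 (10); add 1.
Step 7: cheapest edge leaving the tree is 3 4 (11); add 4.
Step 8: cheapest edge leaving the tree is 3 8 (19); add 8.
The 3rd edge added is 6 9.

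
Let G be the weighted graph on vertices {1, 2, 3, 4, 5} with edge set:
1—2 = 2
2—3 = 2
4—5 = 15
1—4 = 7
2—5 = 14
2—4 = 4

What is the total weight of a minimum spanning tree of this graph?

Grow the tree from 4 using Prim:
Step 1: frontier [2—4 4, 1—4 7, 4—5 15] → take 2—4 (4); add 2.
Step 2: frontier [1—2 2, 2—3 2, 2—5 14, 1—4 7, 4—5 15] → take 1—2 (2); add 1.
Step 3: frontier [2—3 2, 2—5 14, 4—5 15] → take 2—3 (2); add 3.
Step 4: frontier [2—5 14, 4—5 15] → take 2—5 (14); add 5.
MST edges: 2—4, 1—2, 2—3, 2—5; total weight 4+2+2+14 = 22.

22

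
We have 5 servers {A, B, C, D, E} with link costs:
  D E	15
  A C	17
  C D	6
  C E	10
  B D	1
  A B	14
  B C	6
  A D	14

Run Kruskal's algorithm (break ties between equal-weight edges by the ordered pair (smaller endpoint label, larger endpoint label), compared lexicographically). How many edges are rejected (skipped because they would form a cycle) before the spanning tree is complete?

Kruskal's algorithm — process edges by increasing weight (ties by edge label):
B D (1): add. Components now {A} {B,D} {C} {E}
B C (6): add. Components now {A} {B,C,D} {E}
C D (6): skip — C and D already connected.
C E (10): add. Components now {A} {B,C,D,E}
A B (14): add. Components now {A,B,C,D,E}
Edges rejected before the tree was complete: 1.

1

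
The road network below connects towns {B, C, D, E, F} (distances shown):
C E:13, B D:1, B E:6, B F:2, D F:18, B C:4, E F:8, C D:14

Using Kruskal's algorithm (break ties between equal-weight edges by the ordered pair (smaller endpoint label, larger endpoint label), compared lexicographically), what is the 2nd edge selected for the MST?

Kruskal: consider edges lightest-first.
B D (1): add — endpoints in different components.
B F (2): add — endpoints in different components.
B C (4): add — endpoints in different components.
B E (6): add — endpoints in different components.
The 2nd edge added is B F.

B-F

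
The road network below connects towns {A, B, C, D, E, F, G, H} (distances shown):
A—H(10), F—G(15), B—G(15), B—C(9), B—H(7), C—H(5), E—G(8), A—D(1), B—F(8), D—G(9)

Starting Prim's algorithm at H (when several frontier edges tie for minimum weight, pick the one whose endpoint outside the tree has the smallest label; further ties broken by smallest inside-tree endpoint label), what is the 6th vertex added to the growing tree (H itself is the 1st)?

Grow the tree from H using Prim:
Step 1: frontier [C—H 5, B—H 7, A—H 10] → take C—H (5); add C.
Step 2: frontier [B—C 9, B—H 7, A—H 10] → take B—H (7); add B.
Step 3: frontier [B—F 8, B—G 15, A—H 10] → take B—F (8); add F.
Step 4: frontier [B—G 15, F—G 15, A—H 10] → take A—H (10); add A.
Step 5: frontier [A—D 1, B—G 15, F—G 15] → take A—D (1); add D.
Step 6: frontier [B—G 15, D—G 9, F—G 15] → take D—G (9); add G.
Step 7: frontier [E—G 8] → take E—G (8); add E.
Vertex order: H, C, B, F, A, D, G, E. The 6th vertex is D.

D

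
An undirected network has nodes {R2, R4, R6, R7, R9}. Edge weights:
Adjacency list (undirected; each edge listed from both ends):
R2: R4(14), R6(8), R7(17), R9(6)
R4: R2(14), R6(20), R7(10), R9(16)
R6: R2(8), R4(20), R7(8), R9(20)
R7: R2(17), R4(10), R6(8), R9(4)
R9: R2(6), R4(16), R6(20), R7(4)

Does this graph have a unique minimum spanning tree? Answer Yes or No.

Sort edges by weight, then run Kruskal:
R7-R9 (4): add. Components now {R7,R9} {R4} {R2} {R6}
R2-R9 (6): add. Components now {R2,R7,R9} {R4} {R6}
R2-R6 (8): add. Components now {R2,R6,R7,R9} {R4}
R6-R7 (8): skip — R7 and R6 already connected.
R4-R7 (10): add. Components now {R2,R4,R6,R7,R9}
Non-tree edge R6-R7 has weight 8, equal to the heaviest edge on its tree cycle — swapping gives another MST of the same weight. Not unique.

No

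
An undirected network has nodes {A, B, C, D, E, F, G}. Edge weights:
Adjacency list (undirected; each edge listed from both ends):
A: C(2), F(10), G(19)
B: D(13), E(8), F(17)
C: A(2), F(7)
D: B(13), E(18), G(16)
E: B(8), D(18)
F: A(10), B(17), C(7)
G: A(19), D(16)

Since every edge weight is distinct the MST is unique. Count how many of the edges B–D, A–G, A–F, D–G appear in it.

2

Kruskal: consider edges lightest-first.
A–C (2): add — endpoints in different components.
C–F (7): add — endpoints in different components.
B–E (8): add — endpoints in different components.
A–F (10): skip — A and F already connected.
B–D (13): add — endpoints in different components.
D–G (16): add — endpoints in different components.
B–F (17): add — endpoints in different components.
MST edge set: {A–C, C–F, B–E, B–D, D–G, B–F}.
Of the listed edges, {B–D, D–G} are in the MST → 2.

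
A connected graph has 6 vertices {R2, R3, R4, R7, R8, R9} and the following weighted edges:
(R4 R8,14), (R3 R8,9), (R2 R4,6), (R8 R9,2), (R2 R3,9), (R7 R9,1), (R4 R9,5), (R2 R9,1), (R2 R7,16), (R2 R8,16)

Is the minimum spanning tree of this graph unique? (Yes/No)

Sort edges by weight, then run Kruskal:
R2 R9 (1): add. Components now {R8} {R7} {R4} {R3} {R2,R9}
R7 R9 (1): add. Components now {R8} {R2,R7,R9} {R4} {R3}
R8 R9 (2): add. Components now {R2,R7,R8,R9} {R4} {R3}
R4 R9 (5): add. Components now {R2,R4,R7,R8,R9} {R3}
R2 R4 (6): skip — R4 and R2 already connected.
R2 R3 (9): add. Components now {R2,R3,R4,R7,R8,R9}
Non-tree edge R3 R8 has weight 9, equal to the heaviest edge on its tree cycle — swapping gives another MST of the same weight. Not unique.

No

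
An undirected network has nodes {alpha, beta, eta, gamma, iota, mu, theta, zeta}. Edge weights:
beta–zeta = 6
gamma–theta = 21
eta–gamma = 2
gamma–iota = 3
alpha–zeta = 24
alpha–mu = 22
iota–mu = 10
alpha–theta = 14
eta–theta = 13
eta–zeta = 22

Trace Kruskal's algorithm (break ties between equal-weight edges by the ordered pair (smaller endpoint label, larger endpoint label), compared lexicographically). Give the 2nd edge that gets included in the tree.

gamma-iota

Kruskal: consider edges lightest-first.
eta–gamma (2): add — endpoints in different components.
gamma–iota (3): add — endpoints in different components.
beta–zeta (6): add — endpoints in different components.
iota–mu (10): add — endpoints in different components.
eta–theta (13): add — endpoints in different components.
alpha–theta (14): add — endpoints in different components.
gamma–theta (21): skip — theta and gamma already connected.
alpha–mu (22): skip — alpha and mu already connected.
eta–zeta (22): add — endpoints in different components.
The 2nd edge added is gamma–iota.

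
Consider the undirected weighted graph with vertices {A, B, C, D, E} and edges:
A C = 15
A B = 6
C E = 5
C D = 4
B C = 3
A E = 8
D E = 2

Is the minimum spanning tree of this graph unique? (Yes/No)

Sort edges by weight, then run Kruskal:
D E (2): add — endpoints in different components.
B C (3): add — endpoints in different components.
C D (4): add — endpoints in different components.
C E (5): skip — C and E already connected.
A B (6): add — endpoints in different components.
Every non-tree edge has weight strictly greater than the heaviest edge on the tree path between its endpoints, so the MST is unique.

Yes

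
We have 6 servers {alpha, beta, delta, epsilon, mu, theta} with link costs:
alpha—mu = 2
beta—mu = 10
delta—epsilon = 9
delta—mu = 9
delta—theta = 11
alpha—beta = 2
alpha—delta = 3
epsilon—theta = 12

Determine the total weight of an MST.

Kruskal: consider edges lightest-first.
alpha—beta (2): add — endpoints in different components.
alpha—mu (2): add — endpoints in different components.
alpha—delta (3): add — endpoints in different components.
delta—epsilon (9): add — endpoints in different components.
delta—mu (9): skip — delta and mu already connected.
beta—mu (10): skip — beta and mu already connected.
delta—theta (11): add — endpoints in different components.
MST edges: alpha—beta, alpha—mu, alpha—delta, delta—epsilon, delta—theta; total weight 2+2+3+9+11 = 27.

27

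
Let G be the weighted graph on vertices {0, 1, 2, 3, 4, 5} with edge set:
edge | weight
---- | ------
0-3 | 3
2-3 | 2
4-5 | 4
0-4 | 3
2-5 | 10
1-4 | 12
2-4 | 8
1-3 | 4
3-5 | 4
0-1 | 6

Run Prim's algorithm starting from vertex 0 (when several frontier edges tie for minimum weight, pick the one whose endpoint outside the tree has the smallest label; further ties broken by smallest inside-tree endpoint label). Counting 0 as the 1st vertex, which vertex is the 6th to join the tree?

5

Grow the tree from 0 using Prim:
Step 1: frontier [0-3 3, 0-4 3, 0-1 6] → take 0-3 (3); add 3.
Step 2: frontier [0-4 3, 0-1 6, 2-3 2, 1-3 4, 3-5 4] → take 2-3 (2); add 2.
Step 3: frontier [0-4 3, 0-1 6, 2-4 8, 2-5 10, 1-3 4, 3-5 4] → take 0-4 (3); add 4.
Step 4: frontier [0-1 6, 2-5 10, 1-3 4, 3-5 4, 4-5 4, 1-4 12] → take 1-3 (4); add 1.
Step 5: frontier [2-5 10, 3-5 4, 4-5 4] → take 3-5 (4); add 5.
Vertex order: 0, 3, 2, 4, 1, 5. The 6th vertex is 5.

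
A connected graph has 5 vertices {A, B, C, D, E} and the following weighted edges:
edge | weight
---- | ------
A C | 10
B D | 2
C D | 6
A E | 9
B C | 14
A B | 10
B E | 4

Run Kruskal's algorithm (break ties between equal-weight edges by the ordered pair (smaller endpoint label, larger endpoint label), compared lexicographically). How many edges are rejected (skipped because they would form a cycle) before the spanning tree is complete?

Sort edges by weight, then run Kruskal:
B D (2): add — endpoints in different components.
B E (4): add — endpoints in different components.
C D (6): add — endpoints in different components.
A E (9): add — endpoints in different components.
Edges rejected before the tree was complete: 0.

0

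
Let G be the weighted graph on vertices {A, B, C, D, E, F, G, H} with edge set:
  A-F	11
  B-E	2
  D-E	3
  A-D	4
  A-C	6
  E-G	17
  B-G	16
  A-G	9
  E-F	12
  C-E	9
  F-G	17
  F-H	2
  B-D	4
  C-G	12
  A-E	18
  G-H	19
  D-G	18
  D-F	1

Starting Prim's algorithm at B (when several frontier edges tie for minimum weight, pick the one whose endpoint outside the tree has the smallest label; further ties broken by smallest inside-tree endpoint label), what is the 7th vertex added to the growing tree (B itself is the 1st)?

Grow the tree from B using Prim:
Step 1: cheapest edge leaving the tree is B-E (2); add E.
Step 2: cheapest edge leaving the tree is D-E (3); add D.
Step 3: cheapest edge leaving the tree is D-F (1); add F.
Step 4: cheapest edge leaving the tree is F-H (2); add H.
Step 5: cheapest edge leaving the tree is A-D (4); add A.
Step 6: cheapest edge leaving the tree is A-C (6); add C.
Step 7: cheapest edge leaving the tree is A-G (9); add G.
Vertex order: B, E, D, F, H, A, C, G. The 7th vertex is C.

C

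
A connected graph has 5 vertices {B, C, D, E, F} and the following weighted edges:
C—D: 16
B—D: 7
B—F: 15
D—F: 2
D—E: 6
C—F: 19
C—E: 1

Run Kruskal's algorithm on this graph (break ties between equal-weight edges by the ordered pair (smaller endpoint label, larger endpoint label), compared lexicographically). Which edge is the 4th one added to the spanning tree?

Kruskal's algorithm — process edges by increasing weight (ties by edge label):
C—E (1): add — endpoints in different components.
D—F (2): add — endpoints in different components.
D—E (6): add — endpoints in different components.
B—D (7): add — endpoints in different components.
The 4th edge added is B—D.

B-D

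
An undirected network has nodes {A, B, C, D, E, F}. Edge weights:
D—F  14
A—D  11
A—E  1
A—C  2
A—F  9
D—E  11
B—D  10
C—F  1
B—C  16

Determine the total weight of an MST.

25

Prim, starting at C.
Step 1: cheapest edge leaving the tree is C—F (1); add F.
Step 2: cheapest edge leaving the tree is A—C (2); add A.
Step 3: cheapest edge leaving the tree is A—E (1); add E.
Step 4: cheapest edge leaving the tree is A—D (11); add D.
Step 5: cheapest edge leaving the tree is B—D (10); add B.
MST edges: C—F, A—C, A—E, A—D, B—D; total weight 1+2+1+11+10 = 25.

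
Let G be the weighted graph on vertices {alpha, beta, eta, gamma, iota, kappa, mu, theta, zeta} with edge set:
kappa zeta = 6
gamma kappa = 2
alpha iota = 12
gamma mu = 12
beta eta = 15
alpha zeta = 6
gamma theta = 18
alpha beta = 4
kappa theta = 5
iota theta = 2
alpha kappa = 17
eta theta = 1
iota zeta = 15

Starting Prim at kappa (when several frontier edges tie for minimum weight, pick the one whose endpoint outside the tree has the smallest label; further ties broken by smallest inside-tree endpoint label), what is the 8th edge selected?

gamma-mu

Prim, starting at kappa.
Step 1: cheapest edge leaving the tree is gamma kappa (2); add gamma.
Step 2: cheapest edge leaving the tree is kappa theta (5); add theta.
Step 3: cheapest edge leaving the tree is eta theta (1); add eta.
Step 4: cheapest edge leaving the tree is iota theta (2); add iota.
Step 5: cheapest edge leaving the tree is kappa zeta (6); add zeta.
Step 6: cheapest edge leaving the tree is alpha zeta (6); add alpha.
Step 7: cheapest edge leaving the tree is alpha beta (4); add beta.
Step 8: cheapest edge leaving the tree is gamma mu (12); add mu.
The 8th edge added is gamma mu.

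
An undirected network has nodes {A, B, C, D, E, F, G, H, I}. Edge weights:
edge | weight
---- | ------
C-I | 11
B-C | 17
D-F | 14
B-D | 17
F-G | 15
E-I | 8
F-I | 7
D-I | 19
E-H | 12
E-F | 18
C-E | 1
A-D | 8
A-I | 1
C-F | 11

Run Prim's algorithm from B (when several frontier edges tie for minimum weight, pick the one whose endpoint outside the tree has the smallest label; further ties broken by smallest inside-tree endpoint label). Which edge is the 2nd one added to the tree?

Prim's algorithm from B:
Step 1: frontier [B-C 17, B-D 17] → take B-C (17); add C.
Step 2: frontier [B-D 17, C-E 1, C-F 11, C-I 11] → take C-E (1); add E.
Step 3: frontier [B-D 17, C-F 11, C-I 11, E-I 8, E-H 12, E-F 18] → take E-I (8); add I.
Step 4: frontier [B-D 17, C-F 11, E-H 12, E-F 18, A-I 1, F-I 7, D-I 19] → take A-I (1); add A.
Step 5: frontier [A-D 8, B-D 17, C-F 11, E-H 12, E-F 18, F-I 7, D-I 19] → take F-I (7); add F.
Step 6: frontier [A-D 8, B-D 17, E-H 12, D-F 14, F-G 15, D-I 19] → take A-D (8); add D.
Step 7: frontier [E-H 12, F-G 15] → take E-H (12); add H.
Step 8: frontier [F-G 15] → take F-G (15); add G.
The 2nd edge added is C-E.

C-E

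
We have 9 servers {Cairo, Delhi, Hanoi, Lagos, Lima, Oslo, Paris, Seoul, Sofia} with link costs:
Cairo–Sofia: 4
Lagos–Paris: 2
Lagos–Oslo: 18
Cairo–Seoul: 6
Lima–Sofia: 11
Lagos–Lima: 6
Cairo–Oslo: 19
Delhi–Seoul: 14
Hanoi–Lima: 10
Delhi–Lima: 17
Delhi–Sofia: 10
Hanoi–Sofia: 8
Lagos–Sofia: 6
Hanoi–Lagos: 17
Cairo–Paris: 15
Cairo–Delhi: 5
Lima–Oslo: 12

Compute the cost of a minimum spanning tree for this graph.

49

Prim, starting at Lagos.
Step 1: cheapest edge leaving the tree is Lagos–Paris (2); add Paris.
Step 2: cheapest edge leaving the tree is Lagos–Lima (6); add Lima.
Step 3: cheapest edge leaving the tree is Lagos–Sofia (6); add Sofia.
Step 4: cheapest edge leaving the tree is Cairo–Sofia (4); add Cairo.
Step 5: cheapest edge leaving the tree is Cairo–Delhi (5); add Delhi.
Step 6: cheapest edge leaving the tree is Cairo–Seoul (6); add Seoul.
Step 7: cheapest edge leaving the tree is Hanoi–Sofia (8); add Hanoi.
Step 8: cheapest edge leaving the tree is Lima–Oslo (12); add Oslo.
MST edges: Lagos–Paris, Lagos–Lima, Lagos–Sofia, Cairo–Sofia, Cairo–Delhi, Cairo–Seoul, Hanoi–Sofia, Lima–Oslo; total weight 2+6+6+4+5+6+8+12 = 49.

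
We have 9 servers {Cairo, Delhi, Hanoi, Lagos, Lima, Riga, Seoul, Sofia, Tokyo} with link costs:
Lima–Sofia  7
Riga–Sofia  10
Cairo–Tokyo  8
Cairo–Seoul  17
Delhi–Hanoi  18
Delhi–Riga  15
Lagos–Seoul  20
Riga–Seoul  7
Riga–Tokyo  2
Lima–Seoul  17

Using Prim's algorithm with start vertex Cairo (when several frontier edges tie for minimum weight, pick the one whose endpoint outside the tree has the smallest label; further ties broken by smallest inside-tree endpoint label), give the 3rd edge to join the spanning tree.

Prim's algorithm from Cairo:
Step 1: frontier [Cairo–Tokyo 8, Cairo–Seoul 17] → take Cairo–Tokyo (8); add Tokyo.
Step 2: frontier [Cairo–Seoul 17, Riga–Tokyo 2] → take Riga–Tokyo (2); add Riga.
Step 3: frontier [Cairo–Seoul 17, Riga–Seoul 7, Riga–Sofia 10, Delhi–Riga 15] → take Riga–Seoul (7); add Seoul.
Step 4: frontier [Riga–Sofia 10, Delhi–Riga 15, Lima–Seoul 17, Lagos–Seoul 20] → take Riga–Sofia (10); add Sofia.
Step 5: frontier [Delhi–Riga 15, Lima–Seoul 17, Lagos–Seoul 20, Lima–Sofia 7] → take Lima–Sofia (7); add Lima.
Step 6: frontier [Delhi–Riga 15, Lagos–Seoul 20] → take Delhi–Riga (15); add Delhi.
Step 7: frontier [Delhi–Hanoi 18, Lagos–Seoul 20] → take Delhi–Hanoi (18); add Hanoi.
Step 8: frontier [Lagos–Seoul 20] → take Lagos–Seoul (20); add Lagos.
The 3rd edge added is Riga–Seoul.

Riga-Seoul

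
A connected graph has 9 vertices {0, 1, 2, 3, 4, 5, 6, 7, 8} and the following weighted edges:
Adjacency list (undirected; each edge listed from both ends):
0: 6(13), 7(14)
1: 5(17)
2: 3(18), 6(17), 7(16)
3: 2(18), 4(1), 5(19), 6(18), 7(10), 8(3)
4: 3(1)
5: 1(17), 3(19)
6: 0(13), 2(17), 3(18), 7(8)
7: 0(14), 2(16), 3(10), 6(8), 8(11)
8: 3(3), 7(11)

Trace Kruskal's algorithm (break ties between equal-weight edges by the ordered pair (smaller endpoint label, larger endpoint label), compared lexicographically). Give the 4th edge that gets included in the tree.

Sort edges by weight, then run Kruskal:
3-4 (1): add — endpoints in different components.
3-8 (3): add — endpoints in different components.
6-7 (8): add — endpoints in different components.
3-7 (10): add — endpoints in different components.
7-8 (11): skip — 7 and 8 already connected.
0-6 (13): add — endpoints in different components.
0-7 (14): skip — 0 and 7 already connected.
2-7 (16): add — endpoints in different components.
1-5 (17): add — endpoints in different components.
2-6 (17): skip — 2 and 6 already connected.
2-3 (18): skip — 2 and 3 already connected.
3-6 (18): skip — 3 and 6 already connected.
3-5 (19): add — endpoints in different components.
The 4th edge added is 3-7.

3-7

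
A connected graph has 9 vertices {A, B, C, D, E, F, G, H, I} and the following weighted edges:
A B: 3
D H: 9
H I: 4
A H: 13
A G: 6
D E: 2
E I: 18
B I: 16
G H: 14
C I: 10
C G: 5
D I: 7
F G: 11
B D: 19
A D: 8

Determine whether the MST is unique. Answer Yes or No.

Sort edges by weight, then run Kruskal:
D E (2): add — endpoints in different components.
A B (3): add — endpoints in different components.
H I (4): add — endpoints in different components.
C G (5): add — endpoints in different components.
A G (6): add — endpoints in different components.
D I (7): add — endpoints in different components.
A D (8): add — endpoints in different components.
D H (9): skip — D and H already connected.
C I (10): skip — C and I already connected.
F G (11): add — endpoints in different components.
Every non-tree edge has weight strictly greater than the heaviest edge on the tree path between its endpoints, so the MST is unique.

Yes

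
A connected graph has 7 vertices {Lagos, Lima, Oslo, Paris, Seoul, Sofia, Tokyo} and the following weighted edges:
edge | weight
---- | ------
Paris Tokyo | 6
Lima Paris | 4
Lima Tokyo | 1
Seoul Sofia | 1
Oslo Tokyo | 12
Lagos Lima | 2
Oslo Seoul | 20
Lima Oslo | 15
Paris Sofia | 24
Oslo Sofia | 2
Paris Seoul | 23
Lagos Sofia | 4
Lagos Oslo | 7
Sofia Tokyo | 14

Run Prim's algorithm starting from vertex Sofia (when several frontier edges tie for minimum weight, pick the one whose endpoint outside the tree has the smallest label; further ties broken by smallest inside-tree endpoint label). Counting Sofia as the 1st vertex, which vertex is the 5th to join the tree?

Lima

Grow the tree from Sofia using Prim:
Step 1: cheapest edge leaving the tree is Seoul Sofia (1); add Seoul.
Step 2: cheapest edge leaving the tree is Oslo Sofia (2); add Oslo.
Step 3: cheapest edge leaving the tree is Lagos Sofia (4); add Lagos.
Step 4: cheapest edge leaving the tree is Lagos Lima (2); add Lima.
Step 5: cheapest edge leaving the tree is Lima Tokyo (1); add Tokyo.
Step 6: cheapest edge leaving the tree is Lima Paris (4); add Paris.
Vertex order: Sofia, Seoul, Oslo, Lagos, Lima, Tokyo, Paris. The 5th vertex is Lima.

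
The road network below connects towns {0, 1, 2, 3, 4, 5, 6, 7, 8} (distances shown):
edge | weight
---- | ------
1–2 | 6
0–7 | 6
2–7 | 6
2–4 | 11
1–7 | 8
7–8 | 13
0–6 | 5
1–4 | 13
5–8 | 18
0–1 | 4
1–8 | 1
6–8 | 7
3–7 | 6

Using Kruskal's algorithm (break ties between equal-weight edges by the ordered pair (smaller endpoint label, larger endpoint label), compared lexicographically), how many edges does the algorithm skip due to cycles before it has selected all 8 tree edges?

5

Sort edges by weight, then run Kruskal:
1–8 (1): add — endpoints in different components.
0–1 (4): add — endpoints in different components.
0–6 (5): add — endpoints in different components.
0–7 (6): add — endpoints in different components.
1–2 (6): add — endpoints in different components.
2–7 (6): skip — 2 and 7 already connected.
3–7 (6): add — endpoints in different components.
6–8 (7): skip — 6 and 8 already connected.
1–7 (8): skip — 1 and 7 already connected.
2–4 (11): add — endpoints in different components.
1–4 (13): skip — 1 and 4 already connected.
7–8 (13): skip — 7 and 8 already connected.
5–8 (18): add — endpoints in different components.
Edges rejected before the tree was complete: 5.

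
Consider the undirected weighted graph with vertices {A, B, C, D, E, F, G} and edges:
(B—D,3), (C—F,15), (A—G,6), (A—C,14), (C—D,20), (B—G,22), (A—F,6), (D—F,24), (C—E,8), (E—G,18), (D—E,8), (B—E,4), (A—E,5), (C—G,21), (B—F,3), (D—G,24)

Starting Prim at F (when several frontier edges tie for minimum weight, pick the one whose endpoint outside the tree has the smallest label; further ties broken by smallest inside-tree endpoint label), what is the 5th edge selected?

Grow the tree from F using Prim:
Step 1: cheapest edge leaving the tree is B—F (3); add B.
Step 2: cheapest edge leaving the tree is B—D (3); add D.
Step 3: cheapest edge leaving the tree is B—E (4); add E.
Step 4: cheapest edge leaving the tree is A—E (5); add A.
Step 5: cheapest edge leaving the tree is A—G (6); add G.
Step 6: cheapest edge leaving the tree is C—E (8); add C.
The 5th edge added is A—G.

A-G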